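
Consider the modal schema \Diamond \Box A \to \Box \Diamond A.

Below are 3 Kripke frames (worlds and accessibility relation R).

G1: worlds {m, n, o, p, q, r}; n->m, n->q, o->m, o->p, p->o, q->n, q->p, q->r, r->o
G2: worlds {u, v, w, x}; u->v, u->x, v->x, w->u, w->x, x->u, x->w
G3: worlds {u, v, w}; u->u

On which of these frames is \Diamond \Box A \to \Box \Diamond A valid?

Frame correspondent (Sahlqvist): \forall x \forall y \forall z (Rxy \wedge Rxz \to \exists w (Ryw \wedge Rzw)) — i.e. convergence.
G1: fails — Rnq and Rnm but q and m have no common successor.
G2: fails — Ruv and Rux but v and x have no common successor.
G3: holds.

G3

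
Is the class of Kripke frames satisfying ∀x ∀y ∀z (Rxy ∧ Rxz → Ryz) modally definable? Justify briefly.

The condition is the Euclidean property. A defining modal formula is ◇p → □◇p.

Definable; ◇p → □◇p defines it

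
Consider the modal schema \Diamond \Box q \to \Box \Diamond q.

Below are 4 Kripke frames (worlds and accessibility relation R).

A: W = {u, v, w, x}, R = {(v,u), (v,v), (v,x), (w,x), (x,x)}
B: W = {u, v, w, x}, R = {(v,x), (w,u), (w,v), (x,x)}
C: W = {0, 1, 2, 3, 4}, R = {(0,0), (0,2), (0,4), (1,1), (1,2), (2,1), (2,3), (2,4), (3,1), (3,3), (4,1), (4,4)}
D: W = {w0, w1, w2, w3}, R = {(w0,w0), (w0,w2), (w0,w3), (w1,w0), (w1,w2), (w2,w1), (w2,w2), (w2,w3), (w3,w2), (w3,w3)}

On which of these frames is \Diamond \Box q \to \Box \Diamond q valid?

C, D

This is the axiom for convergence; its first-order frame correspondent is \forall x \forall y \forall z (Rxy \wedge Rxz \to \exists w (Ryw \wedge Rzw)).
A: fails — Rvv and Rvu but v and u have no common successor.
B: fails — Rwu and Rwu but u and u have no common successor.
C: satisfies the condition.
D: satisfies the condition.
Valid on: C, D.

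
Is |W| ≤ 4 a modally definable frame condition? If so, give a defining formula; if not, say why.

If a class were modally definable it would be closed under disjoint unions (Goldblatt–Thomason).
Any modal formula valid on each of 5 disjoint one-world frames is valid on their disjoint union (validity is preserved under disjoint unions). Each one-world frame has |W|=1≤4, but the union has |W|=5.
So the class is not modally definable.

No — not modally definable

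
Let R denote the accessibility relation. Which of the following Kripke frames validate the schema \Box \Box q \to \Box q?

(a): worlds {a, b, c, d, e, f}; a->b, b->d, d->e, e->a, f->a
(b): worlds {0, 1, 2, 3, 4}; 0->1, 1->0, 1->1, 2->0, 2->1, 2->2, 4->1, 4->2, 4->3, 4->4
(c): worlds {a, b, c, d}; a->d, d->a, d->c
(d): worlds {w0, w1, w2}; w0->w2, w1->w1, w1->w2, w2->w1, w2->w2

(b), (d)

Frame correspondent (Sahlqvist): \forall x \forall y (Rxy \to \exists z (Rxz \wedge Rzy)) — i.e. density.
(a): fails — Rea but no z with Rez and Rza.
(b): holds.
(c): fails — Rad but no z with Raz and Rzd.
(d): holds.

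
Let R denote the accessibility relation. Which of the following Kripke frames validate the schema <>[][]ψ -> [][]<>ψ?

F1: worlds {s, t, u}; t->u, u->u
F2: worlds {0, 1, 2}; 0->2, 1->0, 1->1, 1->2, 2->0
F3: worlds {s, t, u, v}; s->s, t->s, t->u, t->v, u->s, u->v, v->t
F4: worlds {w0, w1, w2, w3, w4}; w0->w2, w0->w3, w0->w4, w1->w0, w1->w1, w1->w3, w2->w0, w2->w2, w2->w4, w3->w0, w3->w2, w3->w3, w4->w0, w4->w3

Frame correspondent (Sahlqvist): forall x forall y forall z ((xRy & x R^2 z) -> exists w (y R^2 w & zRw)) — i.e. a generalized confluence (Geach) condition.
F1: holds.
F2: fails — 1R0, 1R²0 but no w with 0R²w and 0Rw.
F3: fails — tRs, tR²v but no w with sR²w and vRw.
F4: holds.

F1, F4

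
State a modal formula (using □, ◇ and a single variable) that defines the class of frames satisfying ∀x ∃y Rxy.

□ψ → ◇ψ

The condition is seriality. The D schema □ψ → ◇ψ defines it.
Suppose □ψ→◇ψ is valid. At any x set V(ψ)=W. Then □ψ at x, so ◇ψ at x, so x has a successor.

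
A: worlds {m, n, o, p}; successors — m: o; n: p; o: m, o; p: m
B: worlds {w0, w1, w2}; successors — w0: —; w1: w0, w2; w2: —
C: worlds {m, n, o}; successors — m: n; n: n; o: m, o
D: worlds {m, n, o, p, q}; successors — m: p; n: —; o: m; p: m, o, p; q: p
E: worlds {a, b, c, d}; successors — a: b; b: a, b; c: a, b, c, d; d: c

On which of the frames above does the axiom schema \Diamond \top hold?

Frame correspondent (Sahlqvist): \forall x \exists y Rxy — i.e. seriality.
A: condition met.
B: fails — world w0 has no successor.
C: condition met.
D: fails — world n has no successor.
E: condition met.

A, C, E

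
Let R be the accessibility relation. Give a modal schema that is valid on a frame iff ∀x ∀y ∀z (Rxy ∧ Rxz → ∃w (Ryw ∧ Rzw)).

This is convergence; the standard corresponding axiom is .2: ◇□r → □◇r.
Suppose ◇□r→□◇r is valid. Take Rxy, Rxz and set V(r)={w : Ryw}. Then □r at y so ◇□r at x, so □◇r at x, so ◇r at z, giving w with Rzw and Ryw.

◇□r → □◇r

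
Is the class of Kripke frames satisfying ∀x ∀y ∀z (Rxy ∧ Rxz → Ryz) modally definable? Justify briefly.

Yes: it is the Euclidean property, defined by the 5 schema ◇q → □◇q.
Suppose ◇q→□◇q is valid. Take Rxy, Rxz and set V(q)={y}. Then ◇q at x, so □◇q at x, so ◇q at z, so some w with Rzw has q; w=y, i.e. Rzy. By symmetry of the argument, Ryz.

Yes — defined by ◇q → □◇q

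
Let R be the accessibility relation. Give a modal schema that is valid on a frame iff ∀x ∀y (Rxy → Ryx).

This is symmetry; the standard corresponding axiom is B: s → □◇s.
Suppose s→□◇s is valid. Take Rxy and set V(s)={x}. Then s at x, so □◇s at x, so ◇s at y, so some z with Ryz has s; z=x, i.e. Ryx.

s → □◇s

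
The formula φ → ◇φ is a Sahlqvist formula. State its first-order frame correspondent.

This schema is equivalent to the T axiom □φ → φ.
It corresponds to reflexivity: ∀x Rxx.

reflexivity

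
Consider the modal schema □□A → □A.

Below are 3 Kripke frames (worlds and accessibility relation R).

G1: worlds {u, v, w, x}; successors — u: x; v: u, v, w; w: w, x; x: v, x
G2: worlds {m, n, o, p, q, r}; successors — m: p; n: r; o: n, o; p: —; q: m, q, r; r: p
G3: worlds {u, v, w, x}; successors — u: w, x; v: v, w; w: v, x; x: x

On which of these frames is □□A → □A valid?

Frame correspondent (Sahlqvist): ∀x ∀y (Rxy → ∃z (Rxz ∧ Rzy)) — i.e. density.
G1: satisfies the condition.
G2: fails — Rnr but no z with Rnz and Rzr.
G3: fails — Ruw but no z with Ruz and Rzw.

G1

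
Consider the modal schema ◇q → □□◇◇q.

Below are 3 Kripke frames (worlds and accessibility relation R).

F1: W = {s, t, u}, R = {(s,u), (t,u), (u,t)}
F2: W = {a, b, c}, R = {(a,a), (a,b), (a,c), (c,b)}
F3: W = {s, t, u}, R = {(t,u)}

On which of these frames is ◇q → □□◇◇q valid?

F3

Frame correspondent (Sahlqvist): ∀x ∀y ∀z ((xRy ∧ xR²z) → ∃w (y = w ∧ zR²w)) — i.e. a generalized confluence (Geach) condition.
F1: fails — sRu, sR²t but no w with u=w and tR²w.
F2: fails — aRa, aR²b but no w with a=w and bR²w.
F3: condition met.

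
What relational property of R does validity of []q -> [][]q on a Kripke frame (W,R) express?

Suppose □q→□□q is valid. Take Rxy, Ryz and set V(q)={w : Rxw}. Then □q at x, so □□q at x, so □q at y, so q at z, i.e. Rxz.
Conversely, on a frame with transitivity the schema holds at every world under every valuation.
Frame condition: forall x forall y forall z (Rxy & Ryz -> Rxz).

transitivity: forall x forall y forall z (Rxy & Ryz -> Rxz)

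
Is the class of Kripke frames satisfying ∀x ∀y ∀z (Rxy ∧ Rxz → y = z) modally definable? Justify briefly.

This is a Sahlqvist condition; the CD axiom ◇q → □q defines it.

Yes — defined by ◇q → □q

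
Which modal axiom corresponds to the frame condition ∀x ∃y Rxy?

A defining formula is □r → ◇r (the D axiom).
Suppose □r→◇r is valid. At any x set V(r)=W. Then □r at x, so ◇r at x, so x has a successor.

□r → ◇r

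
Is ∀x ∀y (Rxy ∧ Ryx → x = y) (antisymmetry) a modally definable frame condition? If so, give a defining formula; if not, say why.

No

If a class were modally definable it would be closed under surjective bounded morphisms (Goldblatt–Thomason).
The 4-cycle (worlds a,b,c,d with a→b→c→d→a) is antisymmetric. Sending even-indexed worlds to a and odd-indexed worlds to b is a surjective bounded morphism onto the two-world frame with a↔b, which is not antisymmetric.
So no modal formula (or set of formulas) defines exactly the antisymmetric frames.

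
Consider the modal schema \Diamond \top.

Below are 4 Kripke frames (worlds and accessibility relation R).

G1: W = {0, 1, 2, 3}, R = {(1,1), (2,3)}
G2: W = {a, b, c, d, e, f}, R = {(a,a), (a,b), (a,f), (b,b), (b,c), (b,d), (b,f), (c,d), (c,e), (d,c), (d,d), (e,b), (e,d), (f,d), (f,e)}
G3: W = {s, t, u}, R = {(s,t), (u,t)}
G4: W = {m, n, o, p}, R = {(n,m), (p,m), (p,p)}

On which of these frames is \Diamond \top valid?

G2

Frame correspondent (Sahlqvist): \forall x \exists y Rxy — i.e. seriality.
G1: fails — world 0 has no successor.
G2: ✓.
G3: fails — world t has no successor.
G4: fails — world m has no successor.
Valid on: G2.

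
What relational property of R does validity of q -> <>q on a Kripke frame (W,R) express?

This schema is equivalent to the T axiom □q → q.
Its frame correspondent is reflexivity — forall x Rxx.

Reflexivity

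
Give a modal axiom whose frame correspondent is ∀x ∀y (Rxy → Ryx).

A defining formula is p → □◇p (the B axiom).

p → □◇p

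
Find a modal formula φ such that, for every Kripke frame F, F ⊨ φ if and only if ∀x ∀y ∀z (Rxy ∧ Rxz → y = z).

This is partial functionality; the standard corresponding axiom is CD: ◇q → □q.

◇q → □q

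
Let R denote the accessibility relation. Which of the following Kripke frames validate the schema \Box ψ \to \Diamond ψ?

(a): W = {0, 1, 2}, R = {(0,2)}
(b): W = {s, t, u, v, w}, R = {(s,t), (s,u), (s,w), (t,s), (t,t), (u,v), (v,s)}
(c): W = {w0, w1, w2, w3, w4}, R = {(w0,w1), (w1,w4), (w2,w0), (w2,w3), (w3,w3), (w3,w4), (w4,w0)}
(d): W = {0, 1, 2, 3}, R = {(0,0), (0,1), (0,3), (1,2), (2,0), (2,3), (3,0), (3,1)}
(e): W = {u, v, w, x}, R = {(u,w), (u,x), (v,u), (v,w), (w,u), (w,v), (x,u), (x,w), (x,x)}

(c), (d), (e)

The schema corresponds to seriality: \forall x \exists y Rxy.
(a): fails — world 1 has no successor.
(b): fails — world w has no successor.
(c): condition met.
(d): condition met.
(e): condition met.
Valid on: (c), (d), (e).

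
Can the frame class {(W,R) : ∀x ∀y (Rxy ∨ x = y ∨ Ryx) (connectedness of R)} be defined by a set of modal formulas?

No — not modally definable

Any modally definable frame class is closed under disjoint unions.
Take 3 disjoint single-world reflexive frames: each is trivially connected, but their disjoint union has 3 worlds with no edge between distinct components, so it is not connected.
So no modal formula (or set of formulas) defines exactly the connected frames.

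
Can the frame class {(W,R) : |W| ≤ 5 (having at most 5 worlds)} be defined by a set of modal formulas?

Not definable by any modal formula

Any modally definable frame class is closed under disjoint unions.
Any modal formula valid on each of 6 disjoint one-world frames is valid on their disjoint union (validity is preserved under disjoint unions). Each one-world frame has |W|=1≤5, but the union has |W|=6.
Hence having at most 5 worlds is not modally definable.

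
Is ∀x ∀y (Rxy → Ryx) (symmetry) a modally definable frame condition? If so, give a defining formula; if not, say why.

Yes: it is symmetry, defined by the B schema p → □◇p.
Suppose p→□◇p is valid. Take Rxy and set V(p)={x}. Then p at x, so □◇p at x, so ◇p at y, so some z with Ryz has p; z=x, i.e. Ryx.

Yes — defined by p → □◇p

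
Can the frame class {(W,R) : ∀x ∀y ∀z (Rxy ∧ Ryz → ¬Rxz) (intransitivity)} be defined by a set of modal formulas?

Modal frame validity is preserved under surjective bounded morphisms.
The 7-cycle (worlds a,b,c,d,e,f,g with a→b→c→d→e→f→g→a) is intransitive. Mapping every world to a single reflexive point • is a surjective bounded morphism; the reflexive point is not intransitive (R••∧R•• but R••).
So the class is not modally definable.

Not definable by any modal formula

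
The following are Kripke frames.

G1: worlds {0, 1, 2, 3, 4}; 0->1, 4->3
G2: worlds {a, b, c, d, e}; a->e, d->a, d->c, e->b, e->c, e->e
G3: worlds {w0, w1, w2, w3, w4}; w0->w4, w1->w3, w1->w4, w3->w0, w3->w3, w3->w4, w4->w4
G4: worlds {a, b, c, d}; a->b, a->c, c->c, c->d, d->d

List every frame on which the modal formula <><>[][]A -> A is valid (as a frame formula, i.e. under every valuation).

The schema corresponds to a generalized confluence (Geach) condition: forall x forall y (x R^2 y -> exists w (y R^2 w & x = w)).
G1: ✓.
G2: fails — aR²b but no w with bR²w and a=w.
G3: fails — w0R²w4 but no w with w4R²w and w0=w.
G4: fails — aR²c but no w with cR²w and a=w.
Valid on: G1.

G1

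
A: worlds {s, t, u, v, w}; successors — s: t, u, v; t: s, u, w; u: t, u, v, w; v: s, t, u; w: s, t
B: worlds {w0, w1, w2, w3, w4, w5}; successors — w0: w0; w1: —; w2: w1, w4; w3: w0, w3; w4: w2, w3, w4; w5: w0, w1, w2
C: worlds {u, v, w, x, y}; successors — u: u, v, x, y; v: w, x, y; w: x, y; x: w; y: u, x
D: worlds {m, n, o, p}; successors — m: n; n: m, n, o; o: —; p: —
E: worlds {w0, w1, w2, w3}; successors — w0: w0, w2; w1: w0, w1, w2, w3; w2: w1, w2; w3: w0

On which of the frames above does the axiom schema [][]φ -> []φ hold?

A, D, E

Frame correspondent (Sahlqvist): forall x forall y (Rxy -> exists z (Rxz & Rzy)) — i.e. density.
A: condition met.
B: fails — Rw5w2 but no z with Rw5z and Rzw2.
C: fails — Rxw but no z with Rxz and Rzw.
D: condition met.
E: condition met.
Valid on: A, D, E.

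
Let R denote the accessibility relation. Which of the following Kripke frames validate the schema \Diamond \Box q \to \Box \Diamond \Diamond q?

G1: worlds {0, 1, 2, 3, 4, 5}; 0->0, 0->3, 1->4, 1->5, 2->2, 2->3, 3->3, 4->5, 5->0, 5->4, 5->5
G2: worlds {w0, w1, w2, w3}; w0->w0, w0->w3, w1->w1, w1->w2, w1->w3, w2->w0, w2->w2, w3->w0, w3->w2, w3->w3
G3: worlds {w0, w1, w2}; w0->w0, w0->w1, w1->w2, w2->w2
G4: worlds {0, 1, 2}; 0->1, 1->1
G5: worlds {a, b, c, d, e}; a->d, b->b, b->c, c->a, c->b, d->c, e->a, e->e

This is the axiom for a generalized confluence (Geach) condition; its first-order frame correspondent is \forall x \forall y \forall z ((xRy \wedge xRz) \to \exists w (yRw \wedge z R^2 w)).
G1: fails — 5R4, 5R0 but no w with 4Rw and 0R²w.
G2: holds.
G3: fails — w0Rw0, w0Rw1 but no w with w0Rw and w1R²w.
G4: holds.
G5: fails — aRd, aRd but no w with dRw and dR²w.

G2, G4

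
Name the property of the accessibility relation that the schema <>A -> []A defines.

Suppose ◇A→□A is valid. Take Rxy, Rxz and set V(A)={y}. Then ◇A at x, so □A at x, so A at z, i.e. z=y.

partial functionality: forall x forall y forall z (Rxy & Rxz -> y = z)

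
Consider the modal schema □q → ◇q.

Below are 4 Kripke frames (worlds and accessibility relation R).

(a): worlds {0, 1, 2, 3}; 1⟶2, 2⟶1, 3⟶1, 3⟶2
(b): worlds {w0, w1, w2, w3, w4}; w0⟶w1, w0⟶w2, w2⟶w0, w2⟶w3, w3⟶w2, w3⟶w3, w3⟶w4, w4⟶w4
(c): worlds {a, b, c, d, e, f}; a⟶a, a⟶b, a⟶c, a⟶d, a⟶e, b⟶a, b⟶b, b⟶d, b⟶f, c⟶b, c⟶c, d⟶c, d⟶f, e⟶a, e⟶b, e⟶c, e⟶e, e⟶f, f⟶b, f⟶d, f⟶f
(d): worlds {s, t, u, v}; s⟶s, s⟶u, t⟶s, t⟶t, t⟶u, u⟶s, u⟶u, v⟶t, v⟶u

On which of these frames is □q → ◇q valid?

Frame correspondent (Sahlqvist): ∀x ∃y Rxy — i.e. seriality.
(a): fails — world 0 has no successor.
(b): fails — world w1 has no successor.
(c): ✓.
(d): ✓.
Valid on: (c), (d).

(c), (d)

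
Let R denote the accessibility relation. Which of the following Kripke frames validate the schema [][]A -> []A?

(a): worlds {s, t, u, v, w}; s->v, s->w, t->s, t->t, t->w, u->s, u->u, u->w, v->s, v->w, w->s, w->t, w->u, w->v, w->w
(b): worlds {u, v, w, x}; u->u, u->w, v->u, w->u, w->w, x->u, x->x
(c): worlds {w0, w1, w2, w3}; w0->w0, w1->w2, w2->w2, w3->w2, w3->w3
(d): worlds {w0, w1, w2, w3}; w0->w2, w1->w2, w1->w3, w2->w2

This is the axiom for density; its first-order frame correspondent is forall x forall y (Rxy -> exists z (Rxz & Rzy)).
(a): satisfies the condition.
(b): satisfies the condition.
(c): satisfies the condition.
(d): fails — Rw1w3 but no z with Rw1z and Rzw3.

(a), (b), (c)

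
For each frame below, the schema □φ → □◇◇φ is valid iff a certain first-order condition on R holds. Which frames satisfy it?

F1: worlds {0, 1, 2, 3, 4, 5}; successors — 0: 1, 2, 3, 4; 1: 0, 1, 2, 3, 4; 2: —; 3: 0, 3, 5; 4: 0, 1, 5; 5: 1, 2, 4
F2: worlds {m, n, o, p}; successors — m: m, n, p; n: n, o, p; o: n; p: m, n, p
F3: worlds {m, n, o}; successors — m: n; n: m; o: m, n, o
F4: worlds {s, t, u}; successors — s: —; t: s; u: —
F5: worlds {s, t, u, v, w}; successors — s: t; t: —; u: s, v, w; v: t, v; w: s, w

F2, F3

Frame correspondent (Sahlqvist): ∀x ∀z (xRz → ∃w (xRw ∧ zR²w)) — i.e. a generalized confluence (Geach) condition.
F1: fails — 0R2 but no w with 0Rw and 2R²w.
F2: satisfies the condition.
F3: satisfies the condition.
F4: fails — tRs but no w with tRw and sR²w.
F5: fails — sRt but no w* with sRw* and tR²w*.
Valid on: F2, F3.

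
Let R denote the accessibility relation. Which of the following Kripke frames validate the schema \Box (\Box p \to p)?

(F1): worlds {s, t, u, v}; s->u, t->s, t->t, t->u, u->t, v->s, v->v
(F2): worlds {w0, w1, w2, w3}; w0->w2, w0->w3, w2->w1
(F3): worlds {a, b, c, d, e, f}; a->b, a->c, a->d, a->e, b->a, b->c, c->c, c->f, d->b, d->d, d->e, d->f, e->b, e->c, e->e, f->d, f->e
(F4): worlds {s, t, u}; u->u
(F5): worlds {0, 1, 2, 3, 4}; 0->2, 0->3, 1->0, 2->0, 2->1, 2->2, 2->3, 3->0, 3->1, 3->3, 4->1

(F4)

Frame correspondent (Sahlqvist): \forall x \forall y (Rxy \to Ryy) — i.e. shift-reflexivity.
(F1): fails — Rts but not Rss.
(F2): fails — Rw0w2 but not Rw2w2.
(F3): fails — Reb but not Rbb.
(F4): ✓.
(F5): fails — R10 but not R00.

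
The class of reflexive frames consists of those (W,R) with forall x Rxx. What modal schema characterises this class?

A defining formula is □ψ → ψ (the T axiom).
Suppose □ψ→ψ is valid. At any x set V(ψ)={w : Rxw}. Then □ψ holds at x, so ψ holds at x, i.e. Rxx.

□ψ → ψ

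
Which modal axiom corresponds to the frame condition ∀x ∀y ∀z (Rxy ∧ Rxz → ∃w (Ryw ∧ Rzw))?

◇□p → □◇p

The condition is convergence. The .2 schema ◇□p → □◇p defines it.
Suppose ◇□p→□◇p is valid. Take Rxy, Rxz and set V(p)={w : Ryw}. Then □p at y so ◇□p at x, so □◇p at x, so ◇p at z, giving w with Rzw and Ryw.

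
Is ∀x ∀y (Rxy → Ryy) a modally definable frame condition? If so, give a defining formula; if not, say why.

This is a Sahlqvist condition; the T□ axiom □(□q → q) defines it.
Suppose □(□q→q) is valid. Take Rxy and set V(q)={w : Ryw}. Then at y, □q holds; since □(□q→q) at x, □q→q at y, so q at y, i.e. Ryy.

Definable; □(□q → q) defines it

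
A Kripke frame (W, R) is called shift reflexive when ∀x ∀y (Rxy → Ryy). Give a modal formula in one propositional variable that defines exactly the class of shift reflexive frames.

The condition is shift-reflexivity. The T□ schema □(□ψ → ψ) defines it.

□(□ψ → ψ)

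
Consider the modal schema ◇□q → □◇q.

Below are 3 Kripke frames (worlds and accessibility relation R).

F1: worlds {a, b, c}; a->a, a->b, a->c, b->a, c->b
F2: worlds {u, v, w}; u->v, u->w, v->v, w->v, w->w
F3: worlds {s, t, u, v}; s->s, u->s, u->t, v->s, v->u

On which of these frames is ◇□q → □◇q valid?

F2

This is the axiom for convergence; its first-order frame correspondent is ∀x ∀y ∀z (Rxy ∧ Rxz → ∃w (Ryw ∧ Rzw)).
F1: fails — Rab and Rac but b and c have no common successor.
F2: satisfies the condition.
F3: fails — Rut and Rut but t and t have no common successor.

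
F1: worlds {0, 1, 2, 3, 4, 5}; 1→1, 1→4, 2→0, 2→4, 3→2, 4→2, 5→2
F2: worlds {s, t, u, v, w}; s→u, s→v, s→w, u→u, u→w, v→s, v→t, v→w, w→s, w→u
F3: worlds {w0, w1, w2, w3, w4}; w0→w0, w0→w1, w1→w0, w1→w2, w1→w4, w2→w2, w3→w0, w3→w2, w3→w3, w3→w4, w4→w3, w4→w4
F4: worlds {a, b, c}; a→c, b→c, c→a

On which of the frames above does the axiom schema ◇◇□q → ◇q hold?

The schema corresponds to a generalized confluence (Geach) condition: ∀x ∀y (xR²y → ∃w (yRw ∧ xRw)).
F1: fails — 1R²4 but no w with 4Rw and 1Rw.
F2: fails — sR²t but no w* with tRw* and sRw*.
F3: fails — w0R²w2 but no w with w2Rw and w0Rw.
F4: condition met.
Valid on: F4.

F4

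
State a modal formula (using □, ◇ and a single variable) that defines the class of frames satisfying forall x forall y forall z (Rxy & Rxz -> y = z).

◇q → □q

This is partial functionality; the standard corresponding axiom is CD: ◇q → □q.
Suppose ◇q→□q is valid. Take Rxy, Rxz and set V(q)={y}. Then ◇q at x, so □q at x, so q at z, i.e. z=y.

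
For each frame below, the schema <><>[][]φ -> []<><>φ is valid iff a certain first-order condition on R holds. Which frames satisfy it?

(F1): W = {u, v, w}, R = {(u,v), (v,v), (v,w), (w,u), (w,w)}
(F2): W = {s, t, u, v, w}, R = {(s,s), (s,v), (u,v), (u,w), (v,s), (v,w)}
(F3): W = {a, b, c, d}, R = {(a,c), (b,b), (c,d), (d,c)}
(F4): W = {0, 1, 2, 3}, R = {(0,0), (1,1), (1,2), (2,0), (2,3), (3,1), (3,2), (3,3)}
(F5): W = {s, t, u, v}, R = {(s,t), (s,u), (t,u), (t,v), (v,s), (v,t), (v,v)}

(F1), (F4)

The schema corresponds to a generalized confluence (Geach) condition: forall x forall y forall z ((x R^2 y & xRz) -> exists w (y R^2 w & z R^2 w)).
(F1): holds.
(F2): fails — sR²w, sRs but no w* with wR²w* and sR²w*.
(F3): fails — aR²d, aRc but no w with dR²w and cR²w.
(F4): holds.
(F5): fails — sR²u, sRt but no w with uR²w and tR²w.
Valid on: (F1), (F4).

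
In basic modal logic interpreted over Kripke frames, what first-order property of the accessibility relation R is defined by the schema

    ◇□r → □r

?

This schema is equivalent to the 5 axiom ◇r → □◇r.
Its frame correspondent is the Euclidean property — ∀x ∀y ∀z (Rxy ∧ Rxz → Ryz).

the Euclidean property: ∀x ∀y ∀z (Rxy ∧ Rxz → Ryz)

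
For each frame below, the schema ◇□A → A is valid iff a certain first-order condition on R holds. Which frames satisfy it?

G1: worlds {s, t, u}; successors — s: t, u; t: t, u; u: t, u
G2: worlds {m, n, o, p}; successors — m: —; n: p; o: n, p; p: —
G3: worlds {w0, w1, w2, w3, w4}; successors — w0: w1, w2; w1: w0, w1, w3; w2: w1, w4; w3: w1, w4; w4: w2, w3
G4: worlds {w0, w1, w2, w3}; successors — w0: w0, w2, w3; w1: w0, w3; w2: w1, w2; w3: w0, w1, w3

none

Frame correspondent (Sahlqvist): ∀x ∀y (Rxy → Ryx) — i.e. symmetry.
G1: fails — Rsu but not Rus.
G2: fails — Ron but not Rno.
G3: fails — Rw0w2 but not Rw2w0.
G4: fails — Rw1w0 but not Rw0w1.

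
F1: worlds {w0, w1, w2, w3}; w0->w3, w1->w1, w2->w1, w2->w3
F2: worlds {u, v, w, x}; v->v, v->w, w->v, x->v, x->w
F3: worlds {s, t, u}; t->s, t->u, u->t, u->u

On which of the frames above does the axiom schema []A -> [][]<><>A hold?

F1, F2

Frame correspondent (Sahlqvist): forall x forall z (x R^2 z -> exists w (xRw & z R^2 w)) — i.e. a generalized confluence (Geach) condition.
F1: holds.
F2: holds.
F3: fails — uR²s but no w with uRw and sR²w.
Valid on: F1, F2.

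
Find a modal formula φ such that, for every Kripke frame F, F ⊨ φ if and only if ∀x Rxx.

This is reflexivity; the standard corresponding axiom is T: □r → r.

□r → r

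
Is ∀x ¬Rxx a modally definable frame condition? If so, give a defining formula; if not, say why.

No — not modally definable

Modal frame validity is preserved under surjective bounded morphisms.
The 2-cycle (worlds w0,w1 with w0→w1→w0) is irreflexive, and the map sending every world to a single reflexive point • is a surjective bounded morphism (forth: every edge maps to (•,•); back: every world has a successor). So any modal formula valid on the 2-cycle is also valid on the reflexive point, which is not irreflexive.
Hence irreflexivity is not modally definable.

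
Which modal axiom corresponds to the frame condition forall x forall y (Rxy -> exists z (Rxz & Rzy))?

A defining formula is □□r → □r (the C4 axiom).
Suppose □□r→□r is valid. Take Rxy and set V(r)={w : xR²w}. Then □□r at x, so □r at x, so r at y, i.e. ∃z(Rxz∧Rzy).

□□r → □r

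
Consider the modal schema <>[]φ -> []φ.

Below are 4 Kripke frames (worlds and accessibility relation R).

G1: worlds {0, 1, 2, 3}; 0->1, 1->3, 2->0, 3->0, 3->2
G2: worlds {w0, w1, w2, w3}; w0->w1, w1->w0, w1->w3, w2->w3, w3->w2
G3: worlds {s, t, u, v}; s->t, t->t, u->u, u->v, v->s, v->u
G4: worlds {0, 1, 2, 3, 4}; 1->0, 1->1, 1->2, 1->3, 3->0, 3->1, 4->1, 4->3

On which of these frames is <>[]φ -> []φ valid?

none

Frame correspondent (Sahlqvist): forall x forall y forall z (Rxy & Rxz -> Ryz) — i.e. the Euclidean property.
G1: fails — R01 and R01 but not R11.
G2: fails — Rw0w1 and Rw0w1 but not Rw1w1.
G3: fails — Ruv and Ruv but not Rvv.
G4: fails — R10 and R10 but not R00.
Valid on no frame.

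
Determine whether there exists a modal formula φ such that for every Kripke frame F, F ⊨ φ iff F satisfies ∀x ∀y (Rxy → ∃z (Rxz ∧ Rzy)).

Yes — defined by □□q → □q

Yes: it is density, defined by the C4 schema □□q → □q.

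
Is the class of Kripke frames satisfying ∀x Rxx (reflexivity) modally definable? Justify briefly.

Yes: it is reflexivity, defined by the T schema □p → p.
Suppose □p→p is valid. At any x set V(p)={w : Rxw}. Then □p holds at x, so p holds at x, i.e. Rxx.

Yes, by □p → p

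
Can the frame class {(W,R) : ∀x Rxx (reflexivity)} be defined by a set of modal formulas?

Yes, by □p → p

The condition is reflexivity. A defining modal formula is □p → p.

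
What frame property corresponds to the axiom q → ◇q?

reflexivity

Replacing q by ¬q and contraposing gives the equivalent schema □q → q.
Suppose □q→q is valid. At any x set V(q)={w : Rxw}. Then □q holds at x, so q holds at x, i.e. Rxx.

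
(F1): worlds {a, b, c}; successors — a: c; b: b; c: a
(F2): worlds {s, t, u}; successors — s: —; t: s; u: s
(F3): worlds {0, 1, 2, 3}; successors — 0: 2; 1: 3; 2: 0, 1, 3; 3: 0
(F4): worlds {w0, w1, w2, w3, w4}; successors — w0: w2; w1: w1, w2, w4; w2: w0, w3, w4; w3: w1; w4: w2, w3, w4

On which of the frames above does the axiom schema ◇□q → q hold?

The schema corresponds to symmetry: ∀x ∀y (Rxy → Ryx).
(F1): holds.
(F2): fails — Rus but not Rsu.
(F3): fails — R23 but not R32.
(F4): fails — Rw1w2 but not Rw2w1.
Valid on: (F1).

(F1)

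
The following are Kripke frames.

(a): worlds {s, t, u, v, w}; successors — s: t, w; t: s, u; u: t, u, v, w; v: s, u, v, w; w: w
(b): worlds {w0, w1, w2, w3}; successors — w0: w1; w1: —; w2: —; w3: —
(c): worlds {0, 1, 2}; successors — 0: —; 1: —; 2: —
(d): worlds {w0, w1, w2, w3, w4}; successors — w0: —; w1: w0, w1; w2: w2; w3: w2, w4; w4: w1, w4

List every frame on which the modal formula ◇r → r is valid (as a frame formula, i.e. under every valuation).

(c)

This is the axiom for a generalized confluence (Geach) condition; its first-order frame correspondent is ∀x ∀y (xRy → ∃w (y = w ∧ x = w)).
(a): fails — sRt but t ≠ s.
(b): fails — w0Rw1 but w1 ≠ w0.
(c): condition met.
(d): fails — w1Rw0 but w0 ≠ w1.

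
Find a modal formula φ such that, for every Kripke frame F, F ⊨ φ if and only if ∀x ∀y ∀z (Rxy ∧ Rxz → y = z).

◇s → □s

The condition is partial functionality. The CD schema ◇s → □s defines it.
Suppose ◇s→□s is valid. Take Rxy, Rxz and set V(s)={y}. Then ◇s at x, so □s at x, so s at z, i.e. z=y.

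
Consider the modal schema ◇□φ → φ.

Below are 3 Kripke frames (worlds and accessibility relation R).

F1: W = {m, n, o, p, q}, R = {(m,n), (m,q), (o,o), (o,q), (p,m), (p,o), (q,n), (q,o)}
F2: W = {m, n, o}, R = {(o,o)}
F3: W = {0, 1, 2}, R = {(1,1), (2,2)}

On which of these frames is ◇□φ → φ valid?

F2, F3

This is the axiom for symmetry; its first-order frame correspondent is ∀x ∀y (Rxy → Ryx).
F1: fails — Rpm but not Rmp.
F2: condition met.
F3: condition met.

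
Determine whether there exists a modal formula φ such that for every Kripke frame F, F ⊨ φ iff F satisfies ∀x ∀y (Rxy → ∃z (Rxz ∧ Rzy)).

Definable; □□p → □p defines it

The condition is density. A defining modal formula is □□p → □p.
Suppose □□p→□p is valid. Take Rxy and set V(p)={w : xR²w}. Then □□p at x, so □p at x, so p at y, i.e. ∃z(Rxz∧Rzy).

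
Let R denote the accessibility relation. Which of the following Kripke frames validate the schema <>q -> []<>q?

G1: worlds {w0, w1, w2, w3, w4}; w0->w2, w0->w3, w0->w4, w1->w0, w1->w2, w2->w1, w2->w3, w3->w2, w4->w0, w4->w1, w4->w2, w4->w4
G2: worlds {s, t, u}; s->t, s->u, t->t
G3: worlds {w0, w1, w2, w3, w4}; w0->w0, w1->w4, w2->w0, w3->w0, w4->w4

This is the axiom for the Euclidean property; its first-order frame correspondent is forall x forall y forall z (Rxy & Rxz -> Ryz).
G1: fails — Rw0w4 and Rw0w3 but not Rw4w3.
G2: fails — Rsu and Rsu but not Ruu.
G3: ✓.
Valid on: G3.

G3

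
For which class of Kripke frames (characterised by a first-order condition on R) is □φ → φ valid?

This is the T axiom.
Its frame correspondent is reflexivity — ∀x Rxx.

reflexivity: ∀x Rxx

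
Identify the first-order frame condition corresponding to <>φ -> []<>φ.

the Euclidean property

This is the 5 axiom.
Its frame correspondent is the Euclidean property — forall x forall y forall z (Rxy & Rxz -> Ryz).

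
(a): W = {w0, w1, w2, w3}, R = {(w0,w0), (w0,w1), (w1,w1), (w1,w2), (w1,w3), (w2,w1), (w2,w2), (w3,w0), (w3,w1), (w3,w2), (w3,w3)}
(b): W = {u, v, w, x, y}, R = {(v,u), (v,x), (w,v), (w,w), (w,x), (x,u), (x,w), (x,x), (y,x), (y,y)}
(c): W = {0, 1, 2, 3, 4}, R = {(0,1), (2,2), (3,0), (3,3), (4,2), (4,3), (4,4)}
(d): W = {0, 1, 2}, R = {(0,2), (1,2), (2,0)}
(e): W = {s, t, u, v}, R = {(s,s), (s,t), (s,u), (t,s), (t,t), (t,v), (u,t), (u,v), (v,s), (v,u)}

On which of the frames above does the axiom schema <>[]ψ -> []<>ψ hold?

(a), (d), (e)

Frame correspondent (Sahlqvist): forall x forall y forall z (Rxy & Rxz -> exists w (Ryw & Rzw)) — i.e. convergence.
(a): satisfies the condition.
(b): fails — Rvu and Rvu but u and u have no common successor.
(c): fails — R01 and R01 but 1 and 1 have no common successor.
(d): satisfies the condition.
(e): satisfies the condition.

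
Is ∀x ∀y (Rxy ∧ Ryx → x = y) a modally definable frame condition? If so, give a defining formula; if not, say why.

No

Any modally definable frame class is closed under surjective bounded morphisms.
The 4-cycle (worlds 0,1,2,3 with 0→1→2→3→0) is antisymmetric. Sending even-indexed worlds to s and odd-indexed worlds to t is a surjective bounded morphism onto the two-world frame with s↔t, which is not antisymmetric.
Hence antisymmetry is not modally definable.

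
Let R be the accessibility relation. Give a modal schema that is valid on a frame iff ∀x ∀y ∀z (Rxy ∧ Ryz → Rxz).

A defining formula is □q → □□q (the 4 axiom).

□q → □□q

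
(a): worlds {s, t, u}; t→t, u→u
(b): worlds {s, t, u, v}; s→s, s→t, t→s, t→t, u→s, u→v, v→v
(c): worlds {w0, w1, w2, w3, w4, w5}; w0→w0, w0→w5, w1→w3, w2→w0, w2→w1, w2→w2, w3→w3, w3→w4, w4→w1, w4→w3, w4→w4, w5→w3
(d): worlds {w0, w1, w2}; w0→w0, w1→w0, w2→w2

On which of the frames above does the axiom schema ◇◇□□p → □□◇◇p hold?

Frame correspondent (Sahlqvist): ∀x ∀y ∀z ((xR²y ∧ xR²z) → ∃w (yR²w ∧ zR²w)) — i.e. a generalized confluence (Geach) condition.
(a): satisfies the condition.
(b): fails — uR²s, uR²v but no w with sR²w and vR²w.
(c): satisfies the condition.
(d): satisfies the condition.

(a), (c), (d)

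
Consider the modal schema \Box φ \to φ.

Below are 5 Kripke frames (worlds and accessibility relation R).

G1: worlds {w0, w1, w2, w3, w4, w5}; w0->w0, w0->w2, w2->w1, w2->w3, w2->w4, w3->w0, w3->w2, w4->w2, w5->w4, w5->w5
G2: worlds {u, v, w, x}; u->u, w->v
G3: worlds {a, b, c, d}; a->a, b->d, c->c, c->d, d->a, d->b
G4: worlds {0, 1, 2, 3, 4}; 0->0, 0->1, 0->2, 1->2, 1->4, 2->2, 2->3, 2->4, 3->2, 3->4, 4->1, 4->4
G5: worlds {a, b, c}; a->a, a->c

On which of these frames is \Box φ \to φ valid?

This is the axiom for reflexivity; its first-order frame correspondent is \forall x Rxx.
G1: fails — world w1 does not see itself.
G2: fails — world v does not see itself.
G3: fails — world b does not see itself.
G4: fails — world 1 does not see itself.
G5: fails — world b does not see itself.

none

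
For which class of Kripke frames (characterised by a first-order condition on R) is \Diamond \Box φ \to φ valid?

Replacing φ by ¬φ and contraposing gives the equivalent schema φ → □◇φ.
Suppose φ→□◇φ is valid. Take Rxy and set V(φ)={x}. Then φ at x, so □◇φ at x, so ◇φ at y, so some z with Ryz has φ; z=x, i.e. Ryx.

symmetry: \forall x \forall y (Rxy \to Ryx)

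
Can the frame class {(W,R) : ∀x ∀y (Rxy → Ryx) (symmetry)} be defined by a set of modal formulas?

Yes — defined by p → □◇p

The condition is symmetry. A defining modal formula is p → □◇p.
Suppose p→□◇p is valid. Take Rxy and set V(p)={x}. Then p at x, so □◇p at x, so ◇p at y, so some z with Ryz has p; z=x, i.e. Ryx.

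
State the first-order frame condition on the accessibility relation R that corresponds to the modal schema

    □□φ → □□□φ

This is a Sahlqvist (Geach-type) schema ◇^0□^2φ → □^3◇^0φ.
Minimal-valuation argument: fix x; take any y with xR^0y and any z with xR^3z. Set V(φ) to the set of worlds R-reachable from y in exactly 2 steps. Then □^2φ holds at y, so the antecedent holds at x; validity forces ◇^0φ at z, giving a w with zR^0w and yR^2w.
First-order correspondent: ∀x ∀z (xR³z → ∃w (xR²w ∧ z = w)).

∀x ∀z (xR³z → ∃w (xR²w ∧ z = w))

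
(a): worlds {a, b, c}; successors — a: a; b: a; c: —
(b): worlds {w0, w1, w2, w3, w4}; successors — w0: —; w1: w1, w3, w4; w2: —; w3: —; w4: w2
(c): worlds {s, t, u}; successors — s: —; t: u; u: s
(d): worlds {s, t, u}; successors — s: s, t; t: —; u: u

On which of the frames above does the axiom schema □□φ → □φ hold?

This is the axiom for density; its first-order frame correspondent is ∀x ∀y (Rxy → ∃z (Rxz ∧ Rzy)).
(a): condition met.
(b): fails — Rw4w2 but no z with Rw4z and Rzw2.
(c): fails — Rus but no z with Ruz and Rzs.
(d): condition met.

(a), (d)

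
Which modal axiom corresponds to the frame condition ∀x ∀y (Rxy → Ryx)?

A defining formula is s → □◇s (the B axiom).

s → □◇s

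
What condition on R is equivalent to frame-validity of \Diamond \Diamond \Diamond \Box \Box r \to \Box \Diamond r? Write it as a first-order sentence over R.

\forall x \forall y \forall z ((x R^3 y \wedge xRz) \to \exists w (y R^2 w \wedge zRw))

This is a Sahlqvist (Geach-type) schema ◇^3□^2r → □^1◇^1r.
Minimal-valuation argument: fix x; take any y with xR^3y and any z with xR^1z. Set V(r) to the set of worlds R-reachable from y in exactly 2 steps. Then □^2r holds at y, so the antecedent holds at x; validity forces ◇^1r at z, giving a w with zR^1w and yR^2w.
First-order correspondent: \forall x \forall y \forall z ((x R^3 y \wedge xRz) \to \exists w (y R^2 w \wedge zRw)).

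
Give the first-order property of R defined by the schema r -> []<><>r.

forall x forall z (xRz -> exists w (x = w & z R^2 w))

This is a Sahlqvist (Geach-type) schema ◇^0□^0r → □^1◇^2r.
Minimal-valuation argument: fix x; take any y with xR^0y and any z with xR^1z. Set V(r) to the set of worlds R-reachable from y in exactly 0 steps. Then □^0r holds at y, so the antecedent holds at x; validity forces ◇^2r at z, giving a w with zR^2w and yR^0w.
First-order correspondent: forall x forall z (xRz -> exists w (x = w & z R^2 w)).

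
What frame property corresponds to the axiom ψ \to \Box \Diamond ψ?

Suppose ψ→□◇ψ is valid. Take Rxy and set V(ψ)={x}. Then ψ at x, so □◇ψ at x, so ◇ψ at y, so some z with Ryz has ψ; z=x, i.e. Ryx.

symmetry: \forall x \forall y (Rxy \to Ryx)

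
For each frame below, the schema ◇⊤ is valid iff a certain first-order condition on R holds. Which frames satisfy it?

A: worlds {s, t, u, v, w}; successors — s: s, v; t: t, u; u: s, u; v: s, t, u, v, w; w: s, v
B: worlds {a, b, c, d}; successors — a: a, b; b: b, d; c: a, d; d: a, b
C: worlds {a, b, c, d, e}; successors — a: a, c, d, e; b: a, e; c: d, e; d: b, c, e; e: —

Frame correspondent (Sahlqvist): ∀x ∃y Rxy — i.e. seriality.
A: condition met.
B: condition met.
C: fails — world e has no successor.
Valid on: A, B.

A, B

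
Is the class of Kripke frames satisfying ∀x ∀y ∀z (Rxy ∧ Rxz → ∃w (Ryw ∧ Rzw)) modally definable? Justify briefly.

The condition is convergence. A defining modal formula is ◇□q → □◇q.

Yes — defined by ◇□q → □◇q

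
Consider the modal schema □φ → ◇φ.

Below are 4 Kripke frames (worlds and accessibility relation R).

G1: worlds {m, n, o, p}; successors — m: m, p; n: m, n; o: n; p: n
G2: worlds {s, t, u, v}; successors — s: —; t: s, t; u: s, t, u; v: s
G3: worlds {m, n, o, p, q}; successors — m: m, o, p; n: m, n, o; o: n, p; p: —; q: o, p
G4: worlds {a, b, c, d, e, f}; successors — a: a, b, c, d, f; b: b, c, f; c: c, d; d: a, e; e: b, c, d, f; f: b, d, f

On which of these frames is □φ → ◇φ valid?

G1, G4

Frame correspondent (Sahlqvist): ∀x ∃y Rxy — i.e. seriality.
G1: satisfies the condition.
G2: fails — world s has no successor.
G3: fails — world p has no successor.
G4: satisfies the condition.
Valid on: G1, G4.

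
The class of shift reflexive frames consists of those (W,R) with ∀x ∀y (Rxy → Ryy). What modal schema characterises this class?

A defining formula is □(□ψ → ψ) (the T□ axiom).
Suppose □(□ψ→ψ) is valid. Take Rxy and set V(ψ)={w : Ryw}. Then at y, □ψ holds; since □(□ψ→ψ) at x, □ψ→ψ at y, so ψ at y, i.e. Ryy.

□(□ψ → ψ)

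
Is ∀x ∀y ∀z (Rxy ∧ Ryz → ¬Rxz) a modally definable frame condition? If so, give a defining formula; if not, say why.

Any modally definable frame class is closed under surjective bounded morphisms.
The 7-cycle (worlds 0,1,2,3,4,5,6 with 0→1→2→3→4→5→6→0) is intransitive. Mapping every world to a single reflexive point • is a surjective bounded morphism; the reflexive point is not intransitive (R••∧R•• but R••).
So the class is not modally definable.

Not definable by any modal formula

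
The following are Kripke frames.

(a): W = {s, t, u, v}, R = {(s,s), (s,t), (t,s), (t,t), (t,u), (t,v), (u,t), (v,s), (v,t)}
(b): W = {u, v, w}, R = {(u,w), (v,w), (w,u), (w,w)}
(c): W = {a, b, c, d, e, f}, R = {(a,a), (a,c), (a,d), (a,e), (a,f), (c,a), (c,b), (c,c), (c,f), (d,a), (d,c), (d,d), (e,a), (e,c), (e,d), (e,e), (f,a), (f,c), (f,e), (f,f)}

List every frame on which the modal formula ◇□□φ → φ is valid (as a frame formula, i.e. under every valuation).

Frame correspondent (Sahlqvist): ∀x ∀y (xRy → ∃w (yR²w ∧ x = w)) — i.e. a generalized confluence (Geach) condition.
(a): condition met.
(b): fails — vRw but no t with wR²t and v=t.
(c): fails — cRb but no w with bR²w and c=w.

(a)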